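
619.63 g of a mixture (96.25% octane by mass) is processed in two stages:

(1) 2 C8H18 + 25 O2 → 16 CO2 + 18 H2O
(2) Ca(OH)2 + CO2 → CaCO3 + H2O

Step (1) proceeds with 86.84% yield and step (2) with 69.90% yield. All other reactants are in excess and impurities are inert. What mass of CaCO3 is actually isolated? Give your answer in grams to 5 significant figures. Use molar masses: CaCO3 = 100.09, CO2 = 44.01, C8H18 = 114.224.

Pure C8H18 = 619.63 × 0.9625 = 596.394 g.
n(C8H18) = 596.394 / 114.224 = 5.22127 mol.
Step 1 (C8H18:CO2 = 2:16): theoretical n(CO2) = 41.7701 mol; at 86.84% yield, n(CO2) = 36.2732 mol.
Step 2 (CO2:CaCO3 = 1:1): theoretical n(CaCO3) = 36.2732 mol, so theoretical mass = 36.2732 × 100.09 = 3630.58 g.
At 69.90% yield, actual mass of CaCO3 = 3630.58 × 0.6990 = 2537.78 g.

2537.8 g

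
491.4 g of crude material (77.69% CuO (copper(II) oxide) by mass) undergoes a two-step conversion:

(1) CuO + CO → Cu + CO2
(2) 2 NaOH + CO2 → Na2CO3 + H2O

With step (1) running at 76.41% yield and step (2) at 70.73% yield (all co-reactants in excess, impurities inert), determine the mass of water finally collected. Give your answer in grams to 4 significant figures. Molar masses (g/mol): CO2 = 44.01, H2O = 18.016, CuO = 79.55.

Pure CuO = 491.4 × 0.7769 = 381.77 g.
n(CuO) = 381.77 / 79.55 = 4.7991 mol.
Step 1 (CuO:CO2 = 1:1): theoretical n(CO2) = 4.7991 mol; at 76.41% yield, n(CO2) = 3.6670 mol.
Step 2 (CO2:H2O = 1:1): theoretical n(H2O) = 3.6670 mol, so theoretical mass = 3.6670 × 18.016 = 66.065 g.
At 70.73% yield, actual mass of H2O = 66.065 × 0.7073 = 46.727 g.

46.73 g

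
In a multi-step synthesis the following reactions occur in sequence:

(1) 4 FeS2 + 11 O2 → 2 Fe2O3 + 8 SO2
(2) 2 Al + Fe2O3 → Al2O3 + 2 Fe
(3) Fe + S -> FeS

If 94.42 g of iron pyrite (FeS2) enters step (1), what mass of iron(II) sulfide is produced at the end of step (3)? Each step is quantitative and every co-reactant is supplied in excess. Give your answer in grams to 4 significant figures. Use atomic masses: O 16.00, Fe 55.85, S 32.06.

69.19 g

M(FeS2) = 55.85 + 2(32.06) = 119.97 g/mol.
M(FeS) = 55.85 + 32.06 = 87.91 g/mol.
n(FeS2) = 94.42 / 119.97 = 0.78703 mol.
Reaction (1): FeS2→Fe2O3 ratio 4:2 ⇒ n(Fe2O3) = 0.39352 mol.
Reaction (2): Fe2O3→Fe ratio 1:2 ⇒ n(Fe) = 0.78703 mol.
Reaction (3): Fe→FeS ratio 1:1 ⇒ n(FeS) = 0.78703 mol.
Mass of FeS = 0.78703 × 87.91 = 69.188 g.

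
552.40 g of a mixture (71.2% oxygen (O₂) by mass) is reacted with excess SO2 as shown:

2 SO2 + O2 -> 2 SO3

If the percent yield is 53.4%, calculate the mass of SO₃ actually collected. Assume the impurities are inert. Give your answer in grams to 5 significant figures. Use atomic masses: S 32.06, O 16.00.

Pure O2 available = 552.40 g × 0.712 = 393.309 g.
M(O2) = 2(16.00) = 32.00 g/mol.
M(SO3) = 32.06 + 3(16.00) = 80.06 g/mol.
n(O2) = 393.309 g / 32.00 g/mol = 12.2909 mol.
From the equation the O2:SO3 mole ratio is 1:2, so n(SO3) = 12.2909 × 2/1 = 24.5818 mol.
Mass of SO3 = 24.5818 mol × 80.06 g/mol = 1968.02 g.
Actual mass collected = 1968.02 g × 0.534 = 1050.92 g.

1050.9 g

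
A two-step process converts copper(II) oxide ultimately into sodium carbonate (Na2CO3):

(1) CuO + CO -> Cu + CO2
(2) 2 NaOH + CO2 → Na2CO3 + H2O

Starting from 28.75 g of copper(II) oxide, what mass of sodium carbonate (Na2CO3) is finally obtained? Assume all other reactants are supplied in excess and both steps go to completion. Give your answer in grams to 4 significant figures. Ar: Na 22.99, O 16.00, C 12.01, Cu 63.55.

38.31 g

M(CuO) = 63.55 + 16.00 = 79.55 g/mol.
M(Na2CO3) = 2(22.99) + 12.01 + 3(16.00) = 105.99 g/mol.
n(CuO) = 28.750 / 79.55 = 0.36141 mol.
Step 1 gives a 1:1 ratio of CuO to CO2, so n(CO2) = 0.36141 mol.
In step 2 the CO2:Na2CO3 ratio is 1:1, so n(Na2CO3) = 0.36141 mol.
Mass of Na2CO3 = 0.36141 × 105.99 = 38.306 g.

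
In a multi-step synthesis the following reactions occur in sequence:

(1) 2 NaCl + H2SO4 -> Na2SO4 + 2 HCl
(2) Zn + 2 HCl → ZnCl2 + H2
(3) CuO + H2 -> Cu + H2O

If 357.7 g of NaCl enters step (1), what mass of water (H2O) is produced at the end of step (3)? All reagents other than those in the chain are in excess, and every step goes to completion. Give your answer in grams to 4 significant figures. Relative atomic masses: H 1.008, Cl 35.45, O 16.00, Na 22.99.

55.14 g

M(NaCl) = 22.99 + 35.45 = 58.44 g/mol.
M(H2O) = 2(1.008) + 16.00 = 18.016 g/mol.
n(NaCl) = 357.7 / 58.44 = 6.1208 mol.
Reaction (1): NaCl→HCl ratio 2:2 ⇒ n(HCl) = 6.1208 mol.
Reaction (2): HCl→H2 ratio 2:1 ⇒ n(H2) = 3.0604 mol.
Reaction (3): H2→H2O ratio 1:1 ⇒ n(H2O) = 3.0604 mol.
Mass of H2O = 3.0604 × 18.016 = 55.136 g.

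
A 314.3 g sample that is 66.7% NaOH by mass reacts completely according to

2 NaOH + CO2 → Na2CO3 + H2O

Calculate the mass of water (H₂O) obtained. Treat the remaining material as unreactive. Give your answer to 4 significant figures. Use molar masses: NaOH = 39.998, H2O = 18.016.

47.21 g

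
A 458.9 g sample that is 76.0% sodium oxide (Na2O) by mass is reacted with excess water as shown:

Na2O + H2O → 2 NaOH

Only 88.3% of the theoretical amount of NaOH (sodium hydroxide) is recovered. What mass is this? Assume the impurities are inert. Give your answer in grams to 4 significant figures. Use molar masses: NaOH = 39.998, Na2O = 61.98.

Pure Na2O available = 458.9 g × 0.760 = 348.76 g.
n(Na2O) = 348.76 g / 61.98 g/mol = 5.6270 mol.
From the equation the Na2O:NaOH mole ratio is 1:2, so n(NaOH) = 5.6270 × 2/1 = 11.254 mol.
Mass of NaOH = 11.254 mol × 39.998 g/mol = 450.14 g.
Actual mass collected = 450.14 g × 0.883 = 397.47 g.

397.5 g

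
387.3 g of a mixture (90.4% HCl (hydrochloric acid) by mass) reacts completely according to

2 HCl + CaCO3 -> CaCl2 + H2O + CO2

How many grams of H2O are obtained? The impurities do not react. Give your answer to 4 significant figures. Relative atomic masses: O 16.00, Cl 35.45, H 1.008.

Mass of pure HCl = 387.3 g × 0.904 = 350.12 g.
M(HCl) = 1.008 + 35.45 = 36.458 g/mol.
M(H2O) = 2(1.008) + 16.00 = 18.016 g/mol.
n(HCl) = 350.12 g / 36.458 g/mol = 9.6034 mol.
From the equation the HCl:H2O mole ratio is 2:1, so n(H2O) = 9.6034 × 1/2 = 4.8017 mol.
Mass of H2O = 4.8017 mol × 18.016 g/mol = 86.507 g.

86.51 g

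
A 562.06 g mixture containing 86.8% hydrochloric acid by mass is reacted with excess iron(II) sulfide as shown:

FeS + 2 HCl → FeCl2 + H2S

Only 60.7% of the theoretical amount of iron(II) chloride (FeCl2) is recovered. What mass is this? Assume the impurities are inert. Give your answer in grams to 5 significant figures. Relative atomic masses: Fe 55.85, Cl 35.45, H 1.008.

514.77 g

Pure HCl available = 562.06 g × 0.868 = 487.868 g.
M(HCl) = 1.008 + 35.45 = 36.458 g/mol.
M(FeCl2) = 55.85 + 2(35.45) = 126.75 g/mol.
n(HCl) = 487.868 g / 36.458 g/mol = 13.3816 mol.
From the equation the HCl:FeCl2 mole ratio is 2:1, so n(FeCl2) = 13.3816 × 1/2 = 6.69082 mol.
Mass of FeCl2 = 6.69082 mol × 126.75 g/mol = 848.062 g.
Actual mass collected = 848.062 g × 0.607 = 514.774 g.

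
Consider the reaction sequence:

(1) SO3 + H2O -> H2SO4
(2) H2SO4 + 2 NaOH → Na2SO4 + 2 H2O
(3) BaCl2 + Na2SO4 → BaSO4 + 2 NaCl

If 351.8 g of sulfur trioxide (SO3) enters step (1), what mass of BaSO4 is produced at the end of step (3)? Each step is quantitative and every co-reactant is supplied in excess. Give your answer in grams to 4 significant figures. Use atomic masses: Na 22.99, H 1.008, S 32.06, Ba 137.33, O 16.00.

1026 g

M(SO3) = 32.06 + 3(16.00) = 80.06 g/mol.
M(BaSO4) = 137.33 + 32.06 + 4(16.00) = 233.39 g/mol.
n(SO3) = 351.8 / 80.06 = 4.3942 mol.
Reaction (1): SO3→H2SO4 ratio 1:1 ⇒ n(H2SO4) = 4.3942 mol.
Reaction (2): H2SO4→Na2SO4 ratio 1:1 ⇒ n(Na2SO4) = 4.3942 mol.
Reaction (3): Na2SO4→BaSO4 ratio 1:1 ⇒ n(BaSO4) = 4.3942 mol.
Mass of BaSO4 = 4.3942 × 233.39 = 1025.6 g.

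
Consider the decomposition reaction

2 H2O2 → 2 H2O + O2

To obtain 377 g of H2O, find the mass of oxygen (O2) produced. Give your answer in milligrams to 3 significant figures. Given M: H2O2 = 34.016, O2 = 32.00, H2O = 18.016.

335000 mg

n(H2O) = 377.0 g / 18.016 g/mol = 20.93 mol.
From the equation the H2O:O2 mole ratio is 2:1, so n(O2) = 20.93 × 1/2 = 10.46 mol.
Mass of O2 = 10.46 mol × 32.00 g/mol = 334.8 g.
Converting to mg: 334.8 g = 335000 mg.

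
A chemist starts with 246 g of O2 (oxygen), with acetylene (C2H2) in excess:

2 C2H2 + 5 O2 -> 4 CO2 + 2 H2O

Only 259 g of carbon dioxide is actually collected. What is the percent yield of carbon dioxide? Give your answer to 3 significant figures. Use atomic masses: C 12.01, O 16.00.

M(O2) = 2(16.00) = 32.00 g/mol.
M(CO2) = 12.01 + 2(16.00) = 44.01 g/mol.
n(O2) = 246.0 g / 32.00 g/mol = 7.688 mol.
From the equation the O2:CO2 mole ratio is 5:4, so n(CO2) = 7.688 × 4/5 = 6.150 mol.
Mass of CO2 = 6.150 mol × 44.01 g/mol = 270.7 g.
This is the theoretical yield. Percent yield = 259 g / 270.7 g × 100% = 95.69%.

95.7 %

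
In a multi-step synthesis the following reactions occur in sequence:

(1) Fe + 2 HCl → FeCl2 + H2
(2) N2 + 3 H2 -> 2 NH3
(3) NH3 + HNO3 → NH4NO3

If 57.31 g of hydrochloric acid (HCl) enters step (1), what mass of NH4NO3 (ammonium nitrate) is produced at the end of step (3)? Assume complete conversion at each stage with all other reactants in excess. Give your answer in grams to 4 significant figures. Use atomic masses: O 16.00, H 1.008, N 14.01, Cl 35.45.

41.95 g

M(HCl) = 1.008 + 35.45 = 36.458 g/mol.
M(NH4NO3) = 2(14.01) + 4(1.008) + 3(16.00) = 80.052 g/mol.
n(HCl) = 57.31 / 36.458 = 1.5719 mol.
Reaction (1): HCl→H2 ratio 2:1 ⇒ n(H2) = 0.78597 mol.
Reaction (2): H2→NH3 ratio 3:2 ⇒ n(NH3) = 0.52398 mol.
Reaction (3): NH3→NH4NO3 ratio 1:1 ⇒ n(NH4NO3) = 0.52398 mol.
Mass of NH4NO3 = 0.52398 × 80.052 = 41.946 g.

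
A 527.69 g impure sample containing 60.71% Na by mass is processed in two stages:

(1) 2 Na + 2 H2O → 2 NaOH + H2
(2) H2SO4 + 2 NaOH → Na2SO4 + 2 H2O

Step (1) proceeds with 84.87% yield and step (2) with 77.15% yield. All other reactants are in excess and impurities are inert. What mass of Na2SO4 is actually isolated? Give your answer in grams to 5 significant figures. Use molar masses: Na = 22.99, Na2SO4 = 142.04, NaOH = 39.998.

Pure Na = 527.69 × 0.6071 = 320.361 g.
n(Na) = 320.361 / 22.99 = 13.9348 mol.
Step 1 (Na:NaOH = 2:2): theoretical n(NaOH) = 13.9348 mol; at 84.87% yield, n(NaOH) = 11.8264 mol.
Step 2 (NaOH:Na2SO4 = 2:1): theoretical n(Na2SO4) = 5.91322 mol, so theoretical mass = 5.91322 × 142.04 = 839.914 g.
At 77.15% yield, actual mass of Na2SO4 = 839.914 × 0.7715 = 647.994 g.

647.99 g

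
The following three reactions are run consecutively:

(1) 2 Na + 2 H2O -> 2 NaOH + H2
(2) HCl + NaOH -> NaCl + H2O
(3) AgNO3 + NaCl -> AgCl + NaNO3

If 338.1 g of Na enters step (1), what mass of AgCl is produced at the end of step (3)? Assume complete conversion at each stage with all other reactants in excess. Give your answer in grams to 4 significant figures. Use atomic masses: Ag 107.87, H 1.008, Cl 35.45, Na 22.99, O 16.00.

M(Na) = 22.99 g/mol.
M(AgCl) = 107.87 + 35.45 = 143.32 g/mol.
n(Na) = 338.1 / 22.99 = 14.706 mol.
Reaction (1): Na→NaOH ratio 2:2 ⇒ n(NaOH) = 14.706 mol.
Reaction (2): NaOH→NaCl ratio 1:1 ⇒ n(NaCl) = 14.706 mol.
Reaction (3): NaCl→AgCl ratio 1:1 ⇒ n(AgCl) = 14.706 mol.
Mass of AgCl = 14.706 × 143.32 = 2107.7 g.

2108 g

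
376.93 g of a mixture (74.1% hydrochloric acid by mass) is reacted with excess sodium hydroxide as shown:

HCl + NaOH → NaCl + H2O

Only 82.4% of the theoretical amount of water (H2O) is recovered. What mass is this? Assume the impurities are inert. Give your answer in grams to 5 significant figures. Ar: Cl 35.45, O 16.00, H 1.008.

Pure HCl available = 376.93 g × 0.741 = 279.305 g.
M(HCl) = 1.008 + 35.45 = 36.458 g/mol.
M(H2O) = 2(1.008) + 16.00 = 18.016 g/mol.
n(HCl) = 279.305 g / 36.458 g/mol = 7.66101 mol.
From the equation the HCl:H2O mole ratio is 1:1, so n(H2O) = 7.66101 × 1/1 = 7.66101 mol.
Mass of H2O = 7.66101 mol × 18.016 g/mol = 138.021 g.
Actual mass collected = 138.021 g × 0.824 = 113.729 g.

113.73 g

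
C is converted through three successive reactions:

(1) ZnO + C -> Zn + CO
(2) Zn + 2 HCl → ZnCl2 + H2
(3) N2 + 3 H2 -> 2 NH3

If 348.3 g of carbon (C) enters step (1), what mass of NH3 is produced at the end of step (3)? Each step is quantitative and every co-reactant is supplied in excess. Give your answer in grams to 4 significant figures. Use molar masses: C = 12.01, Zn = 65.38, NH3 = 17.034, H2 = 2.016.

329.3 g

n(C) = 348.3 / 12.01 = 29.001 mol.
Reaction (1): C→Zn ratio 1:1 ⇒ n(Zn) = 29.001 mol.
Reaction (2): Zn→H2 ratio 1:1 ⇒ n(H2) = 29.001 mol.
Reaction (3): H2→NH3 ratio 3:2 ⇒ n(NH3) = 19.334 mol.
Mass of NH3 = 19.334 × 17.034 = 329.33 g.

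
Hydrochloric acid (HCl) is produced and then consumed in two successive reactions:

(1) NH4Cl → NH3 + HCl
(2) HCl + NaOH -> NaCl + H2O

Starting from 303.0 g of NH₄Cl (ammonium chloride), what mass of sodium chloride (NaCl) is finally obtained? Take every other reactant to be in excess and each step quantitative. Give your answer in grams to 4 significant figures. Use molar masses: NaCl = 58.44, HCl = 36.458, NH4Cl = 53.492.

331.0 g

n(NH4Cl) = 303.00 / 53.492 = 5.6644 mol.
Step 1 gives a 1:1 ratio of NH4Cl to HCl, so n(HCl) = 5.6644 mol.
In step 2 the HCl:NaCl ratio is 1:1, so n(NaCl) = 5.6644 mol.
Mass of NaCl = 5.6644 × 58.44 = 331.03 g.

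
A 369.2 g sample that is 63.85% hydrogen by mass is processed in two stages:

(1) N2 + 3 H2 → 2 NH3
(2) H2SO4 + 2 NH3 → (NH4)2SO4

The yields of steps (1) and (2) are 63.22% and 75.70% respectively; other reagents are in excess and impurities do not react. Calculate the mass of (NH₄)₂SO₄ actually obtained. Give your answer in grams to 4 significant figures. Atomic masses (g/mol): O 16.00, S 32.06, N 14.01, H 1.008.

2465 g

Pure H2 = 369.2 × 0.6385 = 235.73 g.
M(H2) = 2(1.008) = 2.016 g/mol.
M((NH4)2SO4) = 2(14.01) + 8(1.008) + 32.06 + 4(16.00) = 132.144 g/mol.
n(H2) = 235.73 / 2.016 = 116.93 mol.
Step 1 (H2:NH3 = 3:2): theoretical n(NH3) = 77.954 mol; at 63.22% yield, n(NH3) = 49.283 mol.
Step 2 (NH3:(NH4)2SO4 = 2:1): theoretical n((NH4)2SO4) = 24.641 mol, so theoretical mass = 24.641 × 132.144 = 3256.2 g.
At 75.70% yield, actual mass of (NH4)2SO4 = 3256.2 × 0.7570 = 2465.0 g.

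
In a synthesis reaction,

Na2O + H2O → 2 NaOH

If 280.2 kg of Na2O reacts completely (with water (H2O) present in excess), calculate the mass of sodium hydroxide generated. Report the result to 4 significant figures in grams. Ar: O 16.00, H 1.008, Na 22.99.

M(Na2O) = 2(22.99) + 16.00 = 61.98 g/mol.
M(NaOH) = 22.99 + 16.00 + 1.008 = 39.998 g/mol.
Convert: 280.2 kg = 280200 g.
n(Na2O) = 280200 g / 61.98 g/mol = 4520.8 mol.
From the equation the Na2O:NaOH mole ratio is 1:2, so n(NaOH) = 4520.8 × 2/1 = 9041.6 mol.
Mass of NaOH = 9041.6 mol × 39.998 g/mol = 361650 g.

361600 g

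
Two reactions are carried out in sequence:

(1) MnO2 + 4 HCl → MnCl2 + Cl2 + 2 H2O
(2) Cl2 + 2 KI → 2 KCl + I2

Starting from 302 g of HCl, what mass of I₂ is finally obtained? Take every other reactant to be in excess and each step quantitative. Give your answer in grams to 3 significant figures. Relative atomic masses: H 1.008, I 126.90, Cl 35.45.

526 g

M(HCl) = 1.008 + 35.45 = 36.458 g/mol.
M(I2) = 2(126.90) = 253.80 g/mol.
n(HCl) = 302.0 / 36.458 = 8.284 mol.
Step 1 gives a 4:1 ratio of HCl to Cl2, so n(Cl2) = 2.071 mol.
In step 2 the Cl2:I2 ratio is 1:1, so n(I2) = 2.071 mol.
Mass of I2 = 2.071 × 253.80 = 525.6 g.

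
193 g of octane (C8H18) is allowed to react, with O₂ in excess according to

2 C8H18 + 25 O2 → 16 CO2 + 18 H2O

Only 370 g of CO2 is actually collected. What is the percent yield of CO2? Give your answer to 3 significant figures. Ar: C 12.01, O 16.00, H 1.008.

62.2 %

M(C8H18) = 8(12.01) + 18(1.008) = 114.224 g/mol.
M(CO2) = 12.01 + 2(16.00) = 44.01 g/mol.
n(C8H18) = 193.0 g / 114.224 g/mol = 1.690 mol.
From the equation the C8H18:CO2 mole ratio is 2:16, so n(CO2) = 1.690 × 16/2 = 13.52 mol.
Mass of CO2 = 13.52 mol × 44.01 g/mol = 594.9 g.
This is the theoretical yield. Percent yield = 370 g / 594.9 g × 100% = 62.20%.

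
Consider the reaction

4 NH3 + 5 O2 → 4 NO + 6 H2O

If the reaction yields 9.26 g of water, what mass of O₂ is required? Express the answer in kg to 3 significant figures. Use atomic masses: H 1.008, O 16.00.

0.0137 kg

M(H2O) = 2(1.008) + 16.00 = 18.016 g/mol.
M(O2) = 2(16.00) = 32.00 g/mol.
n(H2O) = 9.260 g / 18.016 g/mol = 0.5140 mol.
From the equation the H2O:O2 mole ratio is 6:5, so n(O2) = 0.5140 × 5/6 = 0.4283 mol.
Mass of O2 = 0.4283 mol × 32.00 g/mol = 13.71 g.
Converting to kg: 13.71 g = 0.0137 kg.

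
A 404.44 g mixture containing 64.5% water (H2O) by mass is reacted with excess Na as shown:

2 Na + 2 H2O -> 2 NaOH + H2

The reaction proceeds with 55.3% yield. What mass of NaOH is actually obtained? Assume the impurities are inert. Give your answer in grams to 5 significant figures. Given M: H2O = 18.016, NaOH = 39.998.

320.27 g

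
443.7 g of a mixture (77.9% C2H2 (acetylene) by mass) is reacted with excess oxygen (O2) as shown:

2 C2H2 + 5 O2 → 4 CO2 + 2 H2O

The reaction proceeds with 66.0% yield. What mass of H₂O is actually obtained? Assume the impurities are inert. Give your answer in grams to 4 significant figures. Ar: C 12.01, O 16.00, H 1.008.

Pure C2H2 available = 443.7 g × 0.779 = 345.64 g.
M(C2H2) = 2(12.01) + 2(1.008) = 26.036 g/mol.
M(H2O) = 2(1.008) + 16.00 = 18.016 g/mol.
n(C2H2) = 345.64 g / 26.036 g/mol = 13.276 mol.
From the equation the C2H2:H2O mole ratio is 2:2, so n(H2O) = 13.276 × 2/2 = 13.276 mol.
Mass of H2O = 13.276 mol × 18.016 g/mol = 239.17 g.
Actual mass collected = 239.17 g × 0.660 = 157.85 g.

157.9 g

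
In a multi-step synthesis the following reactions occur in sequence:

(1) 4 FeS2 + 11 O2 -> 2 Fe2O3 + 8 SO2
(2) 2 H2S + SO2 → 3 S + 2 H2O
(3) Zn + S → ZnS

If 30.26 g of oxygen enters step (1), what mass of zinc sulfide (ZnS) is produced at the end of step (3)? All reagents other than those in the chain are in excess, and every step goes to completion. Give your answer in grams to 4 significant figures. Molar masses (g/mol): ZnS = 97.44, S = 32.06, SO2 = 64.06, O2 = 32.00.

n(O2) = 30.26 / 32.00 = 0.94563 mol.
Reaction (1): O2→SO2 ratio 11:8 ⇒ n(SO2) = 0.68773 mol.
Reaction (2): SO2→S ratio 1:3 ⇒ n(S) = 2.0632 mol.
Reaction (3): S→ZnS ratio 1:1 ⇒ n(ZnS) = 2.0632 mol.
Mass of ZnS = 2.0632 × 97.44 = 201.04 g.

201.0 g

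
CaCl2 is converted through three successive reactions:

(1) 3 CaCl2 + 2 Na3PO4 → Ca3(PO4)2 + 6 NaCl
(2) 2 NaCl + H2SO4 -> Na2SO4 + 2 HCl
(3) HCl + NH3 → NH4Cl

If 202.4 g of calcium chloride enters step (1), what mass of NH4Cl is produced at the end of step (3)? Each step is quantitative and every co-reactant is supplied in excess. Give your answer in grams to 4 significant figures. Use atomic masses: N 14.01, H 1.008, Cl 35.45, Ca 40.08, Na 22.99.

195.1 g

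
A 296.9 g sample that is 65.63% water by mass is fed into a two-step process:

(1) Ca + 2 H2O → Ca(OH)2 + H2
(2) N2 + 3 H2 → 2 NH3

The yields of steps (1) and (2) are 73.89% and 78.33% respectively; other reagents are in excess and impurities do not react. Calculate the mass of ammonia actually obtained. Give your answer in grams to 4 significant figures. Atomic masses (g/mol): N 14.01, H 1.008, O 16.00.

35.54 g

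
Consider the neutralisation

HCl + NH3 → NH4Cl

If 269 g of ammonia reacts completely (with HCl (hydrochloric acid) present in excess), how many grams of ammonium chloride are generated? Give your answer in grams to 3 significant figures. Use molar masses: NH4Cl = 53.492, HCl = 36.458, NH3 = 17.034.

845 g

n(NH3) = 269.0 g / 17.034 g/mol = 15.79 mol.
From the equation the NH3:NH4Cl mole ratio is 1:1, so n(NH4Cl) = 15.79 × 1/1 = 15.79 mol.
Mass of NH4Cl = 15.79 mol × 53.492 g/mol = 844.7 g.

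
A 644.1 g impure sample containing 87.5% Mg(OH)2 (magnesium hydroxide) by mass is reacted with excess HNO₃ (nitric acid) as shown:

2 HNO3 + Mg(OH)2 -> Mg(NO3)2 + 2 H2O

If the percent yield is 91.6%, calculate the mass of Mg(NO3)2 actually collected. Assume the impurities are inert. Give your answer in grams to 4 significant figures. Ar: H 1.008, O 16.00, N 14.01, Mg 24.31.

1313 g

Pure Mg(OH)2 available = 644.1 g × 0.875 = 563.59 g.
M(Mg(OH)2) = 24.31 + 2(16.00) + 2(1.008) = 58.326 g/mol.
M(Mg(NO3)2) = 24.31 + 2(14.01) + 6(16.00) = 148.33 g/mol.
n(Mg(OH)2) = 563.59 g / 58.326 g/mol = 9.6627 mol.
From the equation the Mg(OH)2:Mg(NO3)2 mole ratio is 1:1, so n(Mg(NO3)2) = 9.6627 × 1/1 = 9.6627 mol.
Mass of Mg(NO3)2 = 9.6627 mol × 148.33 g/mol = 1433.3 g.
Actual mass collected = 1433.3 g × 0.916 = 1312.9 g.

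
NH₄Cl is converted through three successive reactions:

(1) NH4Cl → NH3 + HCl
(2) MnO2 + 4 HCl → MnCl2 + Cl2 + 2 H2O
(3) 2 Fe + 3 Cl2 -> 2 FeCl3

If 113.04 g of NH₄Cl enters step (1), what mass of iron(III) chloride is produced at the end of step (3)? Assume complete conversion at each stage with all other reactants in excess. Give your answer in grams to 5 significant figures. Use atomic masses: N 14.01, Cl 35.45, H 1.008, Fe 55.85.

57.127 g

M(NH4Cl) = 14.01 + 4(1.008) + 35.45 = 53.492 g/mol.
M(FeCl3) = 55.85 + 3(35.45) = 162.20 g/mol.
n(NH4Cl) = 113.04 / 53.492 = 2.11321 mol.
Reaction (1): NH4Cl→HCl ratio 1:1 ⇒ n(HCl) = 2.11321 mol.
Reaction (2): HCl→Cl2 ratio 4:1 ⇒ n(Cl2) = 0.528303 mol.
Reaction (3): Cl2→FeCl3 ratio 3:2 ⇒ n(FeCl3) = 0.352202 mol.
Mass of FeCl3 = 0.352202 × 162.20 = 57.1272 g.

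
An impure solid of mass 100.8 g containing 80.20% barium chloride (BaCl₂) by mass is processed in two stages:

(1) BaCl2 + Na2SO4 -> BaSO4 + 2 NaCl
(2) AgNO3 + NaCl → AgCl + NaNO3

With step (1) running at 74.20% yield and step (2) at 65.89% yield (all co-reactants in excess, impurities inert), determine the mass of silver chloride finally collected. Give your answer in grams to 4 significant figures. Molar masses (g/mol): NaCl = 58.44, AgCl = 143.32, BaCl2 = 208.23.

Pure BaCl2 = 100.8 × 0.8020 = 80.842 g.
n(BaCl2) = 80.842 / 208.23 = 0.38823 mol.
Step 1 (BaCl2:NaCl = 1:2): theoretical n(NaCl) = 0.77646 mol; at 74.20% yield, n(NaCl) = 0.57614 mol.
Step 2 (NaCl:AgCl = 1:1): theoretical n(AgCl) = 0.57614 mol, so theoretical mass = 0.57614 × 143.32 = 82.572 g.
At 65.89% yield, actual mass of AgCl = 82.572 × 0.6589 = 54.407 g.

54.41 g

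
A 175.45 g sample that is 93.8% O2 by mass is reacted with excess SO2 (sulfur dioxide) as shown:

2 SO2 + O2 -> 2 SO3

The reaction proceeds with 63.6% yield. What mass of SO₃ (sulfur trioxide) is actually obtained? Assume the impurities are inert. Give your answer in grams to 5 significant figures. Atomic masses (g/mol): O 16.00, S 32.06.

523.73 g

Pure O2 available = 175.45 g × 0.938 = 164.572 g.
M(O2) = 2(16.00) = 32.00 g/mol.
M(SO3) = 32.06 + 3(16.00) = 80.06 g/mol.
n(O2) = 164.572 g / 32.00 g/mol = 5.14288 mol.
From the equation the O2:SO3 mole ratio is 1:2, so n(SO3) = 5.14288 × 2/1 = 10.2858 mol.
Mass of SO3 = 10.2858 mol × 80.06 g/mol = 823.478 g.
Actual mass collected = 823.478 g × 0.636 = 523.732 g.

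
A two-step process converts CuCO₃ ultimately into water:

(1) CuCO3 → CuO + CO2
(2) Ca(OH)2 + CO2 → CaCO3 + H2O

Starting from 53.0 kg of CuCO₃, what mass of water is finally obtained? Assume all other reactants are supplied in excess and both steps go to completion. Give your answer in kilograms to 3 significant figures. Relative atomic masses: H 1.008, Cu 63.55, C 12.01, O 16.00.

7.73 kg

M(CuCO3) = 63.55 + 12.01 + 3(16.00) = 123.56 g/mol.
M(H2O) = 2(1.008) + 16.00 = 18.016 g/mol.
53.0 kg = 53000 g.
n(CuCO3) = 53000 / 123.56 = 428.9 mol.
Step 1 gives a 1:1 ratio of CuCO3 to CO2, so n(CO2) = 428.9 mol.
In step 2 the CO2:H2O ratio is 1:1, so n(H2O) = 428.9 mol.
Mass of H2O = 428.9 × 18.016 = 7728 g = 7.73 kg.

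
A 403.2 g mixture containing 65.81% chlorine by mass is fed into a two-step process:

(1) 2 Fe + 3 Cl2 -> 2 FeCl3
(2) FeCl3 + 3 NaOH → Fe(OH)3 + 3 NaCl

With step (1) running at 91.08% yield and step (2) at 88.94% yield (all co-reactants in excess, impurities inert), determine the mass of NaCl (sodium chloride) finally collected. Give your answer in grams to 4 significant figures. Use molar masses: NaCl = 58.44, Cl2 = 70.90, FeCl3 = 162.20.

Pure Cl2 = 403.2 × 0.6581 = 265.35 g.
n(Cl2) = 265.35 / 70.90 = 3.7425 mol.
Step 1 (Cl2:FeCl3 = 3:2): theoretical n(FeCl3) = 2.4950 mol; at 91.08% yield, n(FeCl3) = 2.2725 mol.
Step 2 (FeCl3:NaCl = 1:3): theoretical n(NaCl) = 6.8174 mol, so theoretical mass = 6.8174 × 58.44 = 398.41 g.
At 88.94% yield, actual mass of NaCl = 398.41 × 0.8894 = 354.35 g.

354.3 g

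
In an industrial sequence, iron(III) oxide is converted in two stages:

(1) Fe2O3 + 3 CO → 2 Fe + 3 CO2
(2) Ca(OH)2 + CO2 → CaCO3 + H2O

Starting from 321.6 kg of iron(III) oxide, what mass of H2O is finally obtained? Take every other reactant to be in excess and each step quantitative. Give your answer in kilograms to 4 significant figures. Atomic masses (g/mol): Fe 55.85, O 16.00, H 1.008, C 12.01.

108.8 kg

M(Fe2O3) = 2(55.85) + 3(16.00) = 159.70 g/mol.
M(H2O) = 2(1.008) + 16.00 = 18.016 g/mol.
321.6 kg = 321600 g.
n(Fe2O3) = 321600 / 159.70 = 2013.8 mol.
Step 1 gives a 1:3 ratio of Fe2O3 to CO2, so n(CO2) = 6041.3 mol.
In step 2 the CO2:H2O ratio is 1:1, so n(H2O) = 6041.3 mol.
Mass of H2O = 6041.3 × 18.016 = 108840 g = 108.8 kg.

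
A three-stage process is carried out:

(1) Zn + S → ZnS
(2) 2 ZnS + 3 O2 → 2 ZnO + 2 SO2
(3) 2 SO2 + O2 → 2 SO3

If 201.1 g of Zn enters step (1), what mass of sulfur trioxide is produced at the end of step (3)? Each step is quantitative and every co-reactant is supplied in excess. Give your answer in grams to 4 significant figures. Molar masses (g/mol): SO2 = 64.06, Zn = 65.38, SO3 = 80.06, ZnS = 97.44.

246.3 g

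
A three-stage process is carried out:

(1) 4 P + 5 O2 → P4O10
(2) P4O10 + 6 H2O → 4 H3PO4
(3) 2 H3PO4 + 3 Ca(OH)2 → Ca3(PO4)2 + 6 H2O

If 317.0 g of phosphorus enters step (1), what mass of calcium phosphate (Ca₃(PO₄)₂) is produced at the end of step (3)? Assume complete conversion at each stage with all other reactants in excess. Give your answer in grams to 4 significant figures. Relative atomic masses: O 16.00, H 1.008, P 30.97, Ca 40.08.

1587 g

M(P) = 30.97 g/mol.
M(Ca3(PO4)2) = 3(40.08) + 2(30.97) + 8(16.00) = 310.18 g/mol.
n(P) = 317.0 / 30.97 = 10.236 mol.
Reaction (1): P→P4O10 ratio 4:1 ⇒ n(P4O10) = 2.5589 mol.
Reaction (2): P4O10→H3PO4 ratio 1:4 ⇒ n(H3PO4) = 10.236 mol.
Reaction (3): H3PO4→Ca3(PO4)2 ratio 2:1 ⇒ n(Ca3(PO4)2) = 5.1179 mol.
Mass of Ca3(PO4)2 = 5.1179 × 310.18 = 1587.5 g.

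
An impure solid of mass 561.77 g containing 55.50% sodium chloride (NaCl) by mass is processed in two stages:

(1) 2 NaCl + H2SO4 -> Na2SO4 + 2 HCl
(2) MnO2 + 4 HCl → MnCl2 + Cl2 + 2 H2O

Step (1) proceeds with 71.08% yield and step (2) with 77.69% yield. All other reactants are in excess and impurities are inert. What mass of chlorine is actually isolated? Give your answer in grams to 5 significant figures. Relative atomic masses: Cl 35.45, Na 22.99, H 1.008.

52.220 g

Pure NaCl = 561.77 × 0.5550 = 311.782 g.
M(NaCl) = 22.99 + 35.45 = 58.44 g/mol.
M(Cl2) = 2(35.45) = 70.90 g/mol.
n(NaCl) = 311.782 / 58.44 = 5.33508 mol.
Step 1 (NaCl:HCl = 2:2): theoretical n(HCl) = 5.33508 mol; at 71.08% yield, n(HCl) = 3.79218 mol.
Step 2 (HCl:Cl2 = 4:1): theoretical n(Cl2) = 0.948045 mol, so theoretical mass = 0.948045 × 70.90 = 67.2164 g.
At 77.69% yield, actual mass of Cl2 = 67.2164 × 0.7769 = 52.2204 g.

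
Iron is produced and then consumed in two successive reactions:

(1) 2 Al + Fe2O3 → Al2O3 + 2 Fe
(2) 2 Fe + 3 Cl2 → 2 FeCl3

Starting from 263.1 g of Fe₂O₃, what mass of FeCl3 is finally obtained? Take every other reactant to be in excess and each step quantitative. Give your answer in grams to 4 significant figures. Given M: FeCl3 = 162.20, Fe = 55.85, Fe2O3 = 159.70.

n(Fe2O3) = 263.10 / 159.70 = 1.6475 mol.
Step 1 gives a 1:2 ratio of Fe2O3 to Fe, so n(Fe) = 3.2949 mol.
In step 2 the Fe:FeCl3 ratio is 2:2, so n(FeCl3) = 3.2949 mol.
Mass of FeCl3 = 3.2949 × 162.20 = 534.44 g.

534.4 g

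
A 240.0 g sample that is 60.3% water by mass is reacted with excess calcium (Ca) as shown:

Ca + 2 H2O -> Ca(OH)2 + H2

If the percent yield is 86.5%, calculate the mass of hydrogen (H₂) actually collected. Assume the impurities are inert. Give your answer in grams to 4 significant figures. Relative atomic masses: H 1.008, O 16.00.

Pure H2O available = 240.0 g × 0.603 = 144.72 g.
M(H2O) = 2(1.008) + 16.00 = 18.016 g/mol.
M(H2) = 2(1.008) = 2.016 g/mol.
n(H2O) = 144.72 g / 18.016 g/mol = 8.0329 mol.
From the equation the H2O:H2 mole ratio is 2:1, so n(H2) = 8.0329 × 1/2 = 4.0164 mol.
Mass of H2 = 4.0164 mol × 2.016 g/mol = 8.0971 g.
Actual mass collected = 8.0971 g × 0.865 = 7.0040 g.

7.004 g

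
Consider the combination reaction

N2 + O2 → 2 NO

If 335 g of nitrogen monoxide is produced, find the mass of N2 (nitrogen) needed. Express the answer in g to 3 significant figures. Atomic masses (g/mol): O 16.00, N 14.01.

M(NO) = 14.01 + 16.00 = 30.01 g/mol.
M(N2) = 2(14.01) = 28.02 g/mol.
n(NO) = 335.0 g / 30.01 g/mol = 11.16 mol.
From the equation the NO:N2 mole ratio is 2:1, so n(N2) = 11.16 × 1/2 = 5.581 mol.
Mass of N2 = 5.581 mol × 28.02 g/mol = 156.4 g.

156 g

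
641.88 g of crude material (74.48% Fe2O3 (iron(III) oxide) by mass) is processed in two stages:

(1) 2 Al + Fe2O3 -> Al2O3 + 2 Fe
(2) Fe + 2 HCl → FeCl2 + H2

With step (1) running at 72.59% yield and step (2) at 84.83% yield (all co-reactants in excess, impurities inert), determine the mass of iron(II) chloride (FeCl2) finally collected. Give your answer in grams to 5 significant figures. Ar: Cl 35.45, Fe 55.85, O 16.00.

467.30 g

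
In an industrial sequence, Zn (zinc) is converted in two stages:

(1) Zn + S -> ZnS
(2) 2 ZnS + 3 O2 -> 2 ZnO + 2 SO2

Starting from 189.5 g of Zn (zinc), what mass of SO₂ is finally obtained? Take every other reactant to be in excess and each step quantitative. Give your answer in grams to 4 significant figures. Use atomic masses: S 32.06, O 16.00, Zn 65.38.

185.7 g

M(Zn) = 65.38 g/mol.
M(SO2) = 32.06 + 2(16.00) = 64.06 g/mol.
n(Zn) = 189.50 / 65.38 = 2.8984 mol.
Step 1 gives a 1:1 ratio of Zn to ZnS, so n(ZnS) = 2.8984 mol.
In step 2 the ZnS:SO2 ratio is 2:2, so n(SO2) = 2.8984 mol.
Mass of SO2 = 2.8984 × 64.06 = 185.67 g.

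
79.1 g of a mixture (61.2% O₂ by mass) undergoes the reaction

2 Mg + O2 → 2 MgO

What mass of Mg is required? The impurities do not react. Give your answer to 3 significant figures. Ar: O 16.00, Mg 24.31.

73.6 g

Mass of pure O2 = 79.1 g × 0.612 = 48.41 g.
M(O2) = 2(16.00) = 32.00 g/mol.
M(Mg) = 24.31 g/mol.
n(O2) = 48.41 g / 32.00 g/mol = 1.513 mol.
From the equation the O2:Mg mole ratio is 1:2, so n(Mg) = 1.513 × 2/1 = 3.026 mol.
Mass of Mg = 3.026 mol × 24.31 g/mol = 73.55 g.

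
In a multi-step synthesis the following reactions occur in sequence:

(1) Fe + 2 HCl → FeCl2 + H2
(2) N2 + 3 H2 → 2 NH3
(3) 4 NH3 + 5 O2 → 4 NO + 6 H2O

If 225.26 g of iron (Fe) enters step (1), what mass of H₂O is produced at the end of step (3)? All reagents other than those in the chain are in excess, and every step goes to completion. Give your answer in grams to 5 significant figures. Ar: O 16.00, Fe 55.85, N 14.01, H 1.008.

M(Fe) = 55.85 g/mol.
M(H2O) = 2(1.008) + 16.00 = 18.016 g/mol.
n(Fe) = 225.26 / 55.85 = 4.03330 mol.
Reaction (1): Fe→H2 ratio 1:1 ⇒ n(H2) = 4.03330 mol.
Reaction (2): H2→NH3 ratio 3:2 ⇒ n(NH3) = 2.68887 mol.
Reaction (3): NH3→H2O ratio 4:6 ⇒ n(H2O) = 4.03330 mol.
Mass of H2O = 4.03330 × 18.016 = 72.6640 g.

72.664 g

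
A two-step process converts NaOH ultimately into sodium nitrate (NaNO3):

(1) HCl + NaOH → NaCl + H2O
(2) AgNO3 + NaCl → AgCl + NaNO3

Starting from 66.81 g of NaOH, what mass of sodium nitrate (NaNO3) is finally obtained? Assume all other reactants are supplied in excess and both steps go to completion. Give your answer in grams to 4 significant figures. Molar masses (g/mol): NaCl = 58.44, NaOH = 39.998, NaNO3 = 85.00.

142.0 g

n(NaOH) = 66.810 / 39.998 = 1.6703 mol.
Step 1 gives a 1:1 ratio of NaOH to NaCl, so n(NaCl) = 1.6703 mol.
In step 2 the NaCl:NaNO3 ratio is 1:1, so n(NaNO3) = 1.6703 mol.
Mass of NaNO3 = 1.6703 × 85.00 = 141.98 g.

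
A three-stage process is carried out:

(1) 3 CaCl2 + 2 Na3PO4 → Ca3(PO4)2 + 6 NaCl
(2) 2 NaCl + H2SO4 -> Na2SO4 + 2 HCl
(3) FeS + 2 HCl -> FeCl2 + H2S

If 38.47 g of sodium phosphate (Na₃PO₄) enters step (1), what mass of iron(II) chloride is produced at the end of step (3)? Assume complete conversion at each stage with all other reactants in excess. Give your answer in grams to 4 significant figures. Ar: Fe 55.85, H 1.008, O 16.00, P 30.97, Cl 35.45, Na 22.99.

M(Na3PO4) = 3(22.99) + 30.97 + 4(16.00) = 163.94 g/mol.
M(FeCl2) = 55.85 + 2(35.45) = 126.75 g/mol.
n(Na3PO4) = 38.47 / 163.94 = 0.23466 mol.
Reaction (1): Na3PO4→NaCl ratio 2:6 ⇒ n(NaCl) = 0.70398 mol.
Reaction (2): NaCl→HCl ratio 2:2 ⇒ n(HCl) = 0.70398 mol.
Reaction (3): HCl→FeCl2 ratio 2:1 ⇒ n(FeCl2) = 0.35199 mol.
Mass of FeCl2 = 0.35199 × 126.75 = 44.615 g.

44.61 g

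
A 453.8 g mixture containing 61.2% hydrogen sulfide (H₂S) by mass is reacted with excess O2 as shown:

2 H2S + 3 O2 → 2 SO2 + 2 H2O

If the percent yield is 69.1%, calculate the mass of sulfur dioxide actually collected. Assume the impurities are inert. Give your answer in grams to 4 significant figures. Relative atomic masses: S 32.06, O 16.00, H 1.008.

360.8 g

Pure H2S available = 453.8 g × 0.612 = 277.73 g.
M(H2S) = 2(1.008) + 32.06 = 34.076 g/mol.
M(SO2) = 32.06 + 2(16.00) = 64.06 g/mol.
n(H2S) = 277.73 g / 34.076 g/mol = 8.1502 mol.
From the equation the H2S:SO2 mole ratio is 2:2, so n(SO2) = 8.1502 × 2/2 = 8.1502 mol.
Mass of SO2 = 8.1502 mol × 64.06 g/mol = 522.10 g.
Actual mass collected = 522.10 g × 0.691 = 360.77 g.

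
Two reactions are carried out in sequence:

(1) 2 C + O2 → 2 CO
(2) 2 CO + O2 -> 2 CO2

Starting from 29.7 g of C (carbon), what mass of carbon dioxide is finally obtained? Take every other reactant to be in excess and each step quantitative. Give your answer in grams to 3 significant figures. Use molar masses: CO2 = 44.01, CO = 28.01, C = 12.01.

n(C) = 29.70 / 12.01 = 2.473 mol.
Step 1 gives a 2:2 ratio of C to CO, so n(CO) = 2.473 mol.
In step 2 the CO:CO2 ratio is 2:2, so n(CO2) = 2.473 mol.
Mass of CO2 = 2.473 × 44.01 = 108.8 g.

109 g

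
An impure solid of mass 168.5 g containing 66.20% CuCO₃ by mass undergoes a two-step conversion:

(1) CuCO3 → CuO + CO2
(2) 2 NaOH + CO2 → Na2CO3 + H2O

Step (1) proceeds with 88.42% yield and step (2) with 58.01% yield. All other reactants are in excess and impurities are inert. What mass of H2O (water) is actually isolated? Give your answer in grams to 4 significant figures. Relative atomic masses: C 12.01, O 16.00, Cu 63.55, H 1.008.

Pure CuCO3 = 168.5 × 0.6620 = 111.55 g.
M(CuCO3) = 63.55 + 12.01 + 3(16.00) = 123.56 g/mol.
M(H2O) = 2(1.008) + 16.00 = 18.016 g/mol.
n(CuCO3) = 111.55 / 123.56 = 0.90278 mol.
Step 1 (CuCO3:CO2 = 1:1): theoretical n(CO2) = 0.90278 mol; at 88.42% yield, n(CO2) = 0.79823 mol.
Step 2 (CO2:H2O = 1:1): theoretical n(H2O) = 0.79823 mol, so theoretical mass = 0.79823 × 18.016 = 14.381 g.
At 58.01% yield, actual mass of H2O = 14.381 × 0.5801 = 8.3424 g.

8.342 g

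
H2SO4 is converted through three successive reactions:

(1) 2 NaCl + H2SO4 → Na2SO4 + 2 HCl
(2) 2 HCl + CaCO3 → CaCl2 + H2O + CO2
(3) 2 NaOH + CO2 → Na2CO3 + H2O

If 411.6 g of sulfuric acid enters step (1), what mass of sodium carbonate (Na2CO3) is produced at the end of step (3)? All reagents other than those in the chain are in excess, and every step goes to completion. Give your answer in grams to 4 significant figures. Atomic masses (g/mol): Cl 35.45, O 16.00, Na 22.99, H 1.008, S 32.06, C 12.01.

M(H2SO4) = 2(1.008) + 32.06 + 4(16.00) = 98.076 g/mol.
M(Na2CO3) = 2(22.99) + 12.01 + 3(16.00) = 105.99 g/mol.
n(H2SO4) = 411.6 / 98.076 = 4.1967 mol.
Reaction (1): H2SO4→HCl ratio 1:2 ⇒ n(HCl) = 8.3935 mol.
Reaction (2): HCl→CO2 ratio 2:1 ⇒ n(CO2) = 4.1967 mol.
Reaction (3): CO2→Na2CO3 ratio 1:1 ⇒ n(Na2CO3) = 4.1967 mol.
Mass of Na2CO3 = 4.1967 × 105.99 = 444.81 g.

444.8 g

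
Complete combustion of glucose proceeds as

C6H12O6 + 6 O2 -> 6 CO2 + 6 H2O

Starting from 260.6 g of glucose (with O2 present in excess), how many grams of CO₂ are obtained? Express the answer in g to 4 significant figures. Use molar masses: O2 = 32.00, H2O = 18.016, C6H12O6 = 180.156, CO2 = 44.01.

382.0 g

n(C6H12O6) = 260.60 g / 180.156 g/mol = 1.4465 mol.
From the equation the C6H12O6:CO2 mole ratio is 1:6, so n(CO2) = 1.4465 × 6/1 = 8.6791 mol.
Mass of CO2 = 8.6791 mol × 44.01 g/mol = 381.97 g.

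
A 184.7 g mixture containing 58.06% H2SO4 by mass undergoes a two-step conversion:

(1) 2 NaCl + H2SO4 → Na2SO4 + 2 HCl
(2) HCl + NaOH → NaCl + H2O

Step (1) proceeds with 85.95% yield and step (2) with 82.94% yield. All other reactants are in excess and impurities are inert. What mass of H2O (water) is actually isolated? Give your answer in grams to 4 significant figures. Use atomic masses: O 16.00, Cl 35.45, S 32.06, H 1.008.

28.09 g

Pure H2SO4 = 184.7 × 0.5806 = 107.24 g.
M(H2SO4) = 2(1.008) + 32.06 + 4(16.00) = 98.076 g/mol.
M(H2O) = 2(1.008) + 16.00 = 18.016 g/mol.
n(H2SO4) = 107.24 / 98.076 = 1.0934 mol.
Step 1 (H2SO4:HCl = 1:2): theoretical n(HCl) = 2.1868 mol; at 85.95% yield, n(HCl) = 1.8796 mol.
Step 2 (HCl:H2O = 1:1): theoretical n(H2O) = 1.8796 mol, so theoretical mass = 1.8796 × 18.016 = 33.862 g.
At 82.94% yield, actual mass of H2O = 33.862 × 0.8294 = 28.085 g.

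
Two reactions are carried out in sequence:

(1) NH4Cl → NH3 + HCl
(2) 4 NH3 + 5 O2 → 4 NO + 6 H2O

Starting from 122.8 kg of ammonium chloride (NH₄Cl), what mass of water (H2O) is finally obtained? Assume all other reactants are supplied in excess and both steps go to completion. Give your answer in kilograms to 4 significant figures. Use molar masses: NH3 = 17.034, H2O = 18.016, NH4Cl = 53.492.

122.8 kg = 122800 g.
n(NH4Cl) = 122800 / 53.492 = 2295.7 mol.
Step 1 gives a 1:1 ratio of NH4Cl to NH3, so n(NH3) = 2295.7 mol.
In step 2 the NH3:H2O ratio is 4:6, so n(H2O) = 3443.5 mol.
Mass of H2O = 3443.5 × 18.016 = 62038 g = 62.04 kg.

62.04 kg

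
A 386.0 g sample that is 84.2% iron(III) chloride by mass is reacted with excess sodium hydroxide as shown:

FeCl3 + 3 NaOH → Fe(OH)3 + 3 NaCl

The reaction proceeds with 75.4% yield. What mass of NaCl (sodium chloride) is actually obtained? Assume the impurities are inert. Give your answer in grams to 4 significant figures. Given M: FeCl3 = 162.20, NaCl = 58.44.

264.9 g

Pure FeCl3 available = 386.0 g × 0.842 = 325.01 g.
n(FeCl3) = 325.01 g / 162.20 g/mol = 2.0038 mol.
From the equation the FeCl3:NaCl mole ratio is 1:3, so n(NaCl) = 2.0038 × 3/1 = 6.0113 mol.
Mass of NaCl = 6.0113 mol × 58.44 g/mol = 351.30 g.
Actual mass collected = 351.30 g × 0.754 = 264.88 g.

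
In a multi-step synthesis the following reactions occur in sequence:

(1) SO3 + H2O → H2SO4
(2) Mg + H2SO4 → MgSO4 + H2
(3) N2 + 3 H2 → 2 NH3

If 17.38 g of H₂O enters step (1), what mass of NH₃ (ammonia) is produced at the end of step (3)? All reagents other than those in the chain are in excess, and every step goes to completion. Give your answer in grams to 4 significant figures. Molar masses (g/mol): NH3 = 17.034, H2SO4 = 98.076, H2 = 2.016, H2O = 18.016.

10.96 g

n(H2O) = 17.38 / 18.016 = 0.96470 mol.
Reaction (1): H2O→H2SO4 ratio 1:1 ⇒ n(H2SO4) = 0.96470 mol.
Reaction (2): H2SO4→H2 ratio 1:1 ⇒ n(H2) = 0.96470 mol.
Reaction (3): H2→NH3 ratio 3:2 ⇒ n(NH3) = 0.64313 mol.
Mass of NH3 = 0.64313 × 17.034 = 10.955 g.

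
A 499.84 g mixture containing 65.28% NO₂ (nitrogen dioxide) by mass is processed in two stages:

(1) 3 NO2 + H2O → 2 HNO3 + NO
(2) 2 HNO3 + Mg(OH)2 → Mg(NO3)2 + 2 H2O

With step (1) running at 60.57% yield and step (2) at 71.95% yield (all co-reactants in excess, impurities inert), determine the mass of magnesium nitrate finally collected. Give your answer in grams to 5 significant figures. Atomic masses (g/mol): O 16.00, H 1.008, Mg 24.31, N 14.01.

152.81 g

Pure NO2 = 499.84 × 0.6528 = 326.296 g.
M(NO2) = 14.01 + 2(16.00) = 46.01 g/mol.
M(Mg(NO3)2) = 24.31 + 2(14.01) + 6(16.00) = 148.33 g/mol.
n(NO2) = 326.296 / 46.01 = 7.09184 mol.
Step 1 (NO2:HNO3 = 3:2): theoretical n(HNO3) = 4.72789 mol; at 60.57% yield, n(HNO3) = 2.86368 mol.
Step 2 (HNO3:Mg(NO3)2 = 2:1): theoretical n(Mg(NO3)2) = 1.43184 mol, so theoretical mass = 1.43184 × 148.33 = 212.385 g.
At 71.95% yield, actual mass of Mg(NO3)2 = 212.385 × 0.7195 = 152.811 g.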